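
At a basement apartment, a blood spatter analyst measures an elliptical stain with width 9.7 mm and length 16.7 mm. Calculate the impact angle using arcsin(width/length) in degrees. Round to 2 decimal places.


Blood spatter impact angle calculation:
width / length = 9.7 / 16.7 = 0.580838
angle = arcsin(0.580838)
angle = 35.51 degrees

35.51


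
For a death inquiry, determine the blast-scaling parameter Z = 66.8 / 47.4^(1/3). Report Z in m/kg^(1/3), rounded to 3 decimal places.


Scaled distance calculation:
W^(1/3) = 47.4^(1/3) = 3.619035
Z = R / W^(1/3) = 66.8 / 3.619035
Z = 18.458 m/kg^(1/3)

18.458


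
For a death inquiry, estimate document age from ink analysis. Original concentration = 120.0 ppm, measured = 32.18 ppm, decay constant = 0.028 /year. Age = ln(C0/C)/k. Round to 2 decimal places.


Document age estimation:
C0/C = 120.0 / 32.18 = 3.729024
ln(C0/C) = 1.316147
t = 1.316147 / 0.028 = 47.01 years

47.01


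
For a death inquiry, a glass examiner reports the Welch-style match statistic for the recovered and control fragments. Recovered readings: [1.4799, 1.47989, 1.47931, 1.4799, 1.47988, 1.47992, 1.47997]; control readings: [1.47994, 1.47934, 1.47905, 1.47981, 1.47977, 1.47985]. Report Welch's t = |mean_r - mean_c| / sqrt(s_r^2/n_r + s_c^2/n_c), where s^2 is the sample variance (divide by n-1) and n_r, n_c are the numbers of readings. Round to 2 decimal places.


Welch's t-criterion for glass RI comparison:
Recovered mean = sum / n_r = 10.35877 / 7 = 1.4798243
Control mean = sum / n_c = 8.87776 / 6 = 1.4796267
Recovered sample variance s_r^2 = 5.22952e-08
Control sample variance s_c^2 = 1.23387e-07
Welch SE (unpooled) = sqrt(s_r^2/n_r + s_c^2/n_c) = sqrt(7.47075e-09 + 2.05644e-08) = sqrt(2.80352e-08) = 0.000167437
|mean_r - mean_c| = 0.000197619
t = 0.000197619 / 0.000167437 = 1.18

1.18


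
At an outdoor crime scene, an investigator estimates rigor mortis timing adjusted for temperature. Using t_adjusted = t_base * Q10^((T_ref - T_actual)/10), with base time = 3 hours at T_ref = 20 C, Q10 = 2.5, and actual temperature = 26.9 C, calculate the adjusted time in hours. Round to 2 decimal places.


Rigor mortis time adjustment:
Exponent = (T_ref - T_actual) / 10 = (20 - 26.9) / 10 = -0.69
Q10 factor = 2.5^-0.69 = 0.5314
t_adjusted = 3 * 0.5314 = 1.59 hours

1.59


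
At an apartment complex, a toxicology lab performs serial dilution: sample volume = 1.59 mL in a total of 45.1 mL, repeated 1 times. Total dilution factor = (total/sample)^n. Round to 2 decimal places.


Dilution factor calculation:
Single dilution = V_total / V_sample = 45.1 / 1.59 ≈ 28.36478
Number of dilutions = 1
Total DF = (45.1 / 1.59)^1 (full precision, rounded at the end) = 28.36

28.36


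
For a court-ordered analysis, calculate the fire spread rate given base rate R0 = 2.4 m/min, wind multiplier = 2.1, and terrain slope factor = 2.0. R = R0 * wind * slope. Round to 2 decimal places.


Fire spread rate calculation:
R = R0 * wind_factor * slope_factor
= 2.4 * 2.1 * 2.0
= 5.04 * 2.0
= 10.08 m/min

10.08


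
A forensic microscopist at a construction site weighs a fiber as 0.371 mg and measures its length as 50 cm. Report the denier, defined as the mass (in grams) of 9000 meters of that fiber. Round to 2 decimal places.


Denier calculation:
Mass in grams = 0.371 mg / 1000 = 0.000371 g
Length in meters = 50 cm / 100 = 0.5 m
Linear density = mass / length = 0.000371 / 0.5 = 0.000742 g/m
Denier = (g/m) * 9000 = 0.000742 * 9000 = 6.68

6.68


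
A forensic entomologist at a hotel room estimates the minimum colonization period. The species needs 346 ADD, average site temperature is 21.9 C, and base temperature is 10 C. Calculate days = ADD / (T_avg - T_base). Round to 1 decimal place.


Insect development time:
Effective temperature = avg_temp - T_base = 21.9 - 10 = 11.9 C
Days = ADD / effective_temp = 346 / 11.9 = 29.1 days

29.1


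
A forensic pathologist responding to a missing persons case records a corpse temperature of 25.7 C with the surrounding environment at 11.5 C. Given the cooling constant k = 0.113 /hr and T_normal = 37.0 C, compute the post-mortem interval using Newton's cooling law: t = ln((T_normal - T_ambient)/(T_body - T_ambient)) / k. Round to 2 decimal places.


Using Newton's law of cooling:
t = ln((T_normal - T_ambient) / (T_body - T_ambient)) / k
T_normal - T_ambient = 25.5
T_body - T_ambient = 14.2
Ratio = 1.795775
ln(ratio) = 0.585437
t = 0.585437 / 0.113 = 5.18 hours

5.18


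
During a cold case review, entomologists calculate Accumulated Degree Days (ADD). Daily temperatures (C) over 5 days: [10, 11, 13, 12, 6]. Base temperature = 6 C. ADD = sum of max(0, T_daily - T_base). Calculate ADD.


Computing ADD day by day:
Day 1: max(0, 10 - 6) = 4
Day 2: max(0, 11 - 6) = 5
Day 3: max(0, 13 - 6) = 7
Day 4: max(0, 12 - 6) = 6
Day 5: max(0, 6 - 6) = 0
Total ADD = 22

22


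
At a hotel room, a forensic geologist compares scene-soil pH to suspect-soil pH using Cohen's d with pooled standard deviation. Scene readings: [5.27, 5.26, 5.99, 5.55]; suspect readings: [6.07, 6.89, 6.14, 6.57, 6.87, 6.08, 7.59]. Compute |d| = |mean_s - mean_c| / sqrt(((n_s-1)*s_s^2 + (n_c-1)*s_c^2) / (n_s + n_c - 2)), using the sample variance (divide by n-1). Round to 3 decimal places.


Pooled-variance Cohen's d for soil pH comparison:
Scene mean = 22.07 / 4 = 5.5175
Suspect mean = 46.21 / 7 = 6.601429
Scene sample variance s_s^2 = 0.117292
Suspect sample variance s_c^2 = 0.316814
Pooled variance = ((n_s-1)*s_s^2 + (n_c-1)*s_c^2) / (n_s + n_c - 2) = 0.250307
Pooled SD = sqrt(0.250307) = 0.500307
Mean difference = -1.083929
|d| = |-1.083929| / 0.500307 = 2.167

2.167


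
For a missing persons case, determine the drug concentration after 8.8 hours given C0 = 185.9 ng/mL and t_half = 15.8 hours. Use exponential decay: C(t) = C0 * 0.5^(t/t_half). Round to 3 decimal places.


Drug concentration decay:
Number of half-lives = t / t_half = 8.8 / 15.8 = 0.556962
Decay factor = 0.5^0.556962 = 0.67973202
C(t) = 185.9 * 0.67973202 = 126.362 ng/mL

126.362


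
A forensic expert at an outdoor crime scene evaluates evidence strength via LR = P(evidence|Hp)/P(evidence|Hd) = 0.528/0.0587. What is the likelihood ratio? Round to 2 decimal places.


Likelihood ratio calculation:
LR = P(E|Hp) / P(E|Hd)
LR = 0.528 / 0.0587
LR = 8.99

8.99


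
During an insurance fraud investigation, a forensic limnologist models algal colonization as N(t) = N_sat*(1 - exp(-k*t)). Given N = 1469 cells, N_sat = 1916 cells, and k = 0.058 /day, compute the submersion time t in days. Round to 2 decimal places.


PMSI from diatom colonization curve:
N / N_sat = 1469 / 1916 = 0.766701
1 - N/N_sat = 0.233299
ln(1 - N/N_sat) = -1.455434
t = -ln(1 - N/N_sat) / k = -(-1.455434) / 0.058 = 25.09 days

25.09


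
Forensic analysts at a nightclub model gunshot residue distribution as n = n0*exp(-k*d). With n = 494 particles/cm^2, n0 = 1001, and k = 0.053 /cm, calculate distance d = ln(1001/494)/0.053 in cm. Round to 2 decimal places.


GSR distance calculation:
n0/n = 1001 / 494 = 2.026316
ln(n0/n) = 0.706219
d = 0.706219 / 0.053 = 13.32 cm

13.32


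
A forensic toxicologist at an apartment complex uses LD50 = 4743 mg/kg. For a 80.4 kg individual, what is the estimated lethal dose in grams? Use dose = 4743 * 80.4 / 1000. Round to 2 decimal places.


Lethal dose calculation:
Lethal dose = LD50 * body_weight / 1000
= 4743 * 80.4 / 1000
= 381337.2 / 1000
= 381.34 g

381.34


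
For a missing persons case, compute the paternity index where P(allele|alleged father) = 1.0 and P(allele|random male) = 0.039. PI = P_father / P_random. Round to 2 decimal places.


Paternity Index calculation:
PI = P(allele|father) / P(allele|random)
PI = 1.0 / 0.039
PI = 25.64

25.64


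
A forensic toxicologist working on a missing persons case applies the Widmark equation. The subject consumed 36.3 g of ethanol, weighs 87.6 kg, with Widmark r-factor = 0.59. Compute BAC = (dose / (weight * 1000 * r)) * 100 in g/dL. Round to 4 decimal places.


Applying the Widmark formula:
BAC = (dose_g / (body_wt * 1000 * r)) * 100
Denominator = 87.6 * 1000 * 0.59 = 51684
BAC = (36.3 / 51684) * 100
BAC = 0.0702 g/dL

0.0702


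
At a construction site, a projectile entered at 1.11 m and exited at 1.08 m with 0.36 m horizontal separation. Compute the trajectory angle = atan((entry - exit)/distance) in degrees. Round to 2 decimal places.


Bullet trajectory angle:
Height difference = 1.11 - 1.08 = 0.03 m
angle = atan(0.03 / 0.36)
angle = atan(0.083333)
angle = 4.76 degrees

4.76


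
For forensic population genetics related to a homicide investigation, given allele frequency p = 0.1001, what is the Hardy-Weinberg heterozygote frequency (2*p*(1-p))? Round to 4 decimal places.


Hardy-Weinberg heterozygote frequency:
q = 1 - p = 1 - 0.1001 = 0.8999
2pq = 2 * 0.1001 * 0.8999 = 0.1802

0.1802


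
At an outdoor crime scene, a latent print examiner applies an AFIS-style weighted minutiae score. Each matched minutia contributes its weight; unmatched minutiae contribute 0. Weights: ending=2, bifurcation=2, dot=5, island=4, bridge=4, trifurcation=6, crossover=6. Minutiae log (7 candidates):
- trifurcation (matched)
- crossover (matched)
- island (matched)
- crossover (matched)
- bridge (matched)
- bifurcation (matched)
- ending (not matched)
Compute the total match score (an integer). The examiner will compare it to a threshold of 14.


Weighted minutiae match score:
  trifurcation: matched, +6 (running total 6)
  crossover: matched, +6 (running total 12)
  island: matched, +4 (running total 16)
  crossover: matched, +6 (running total 22)
  bridge: matched, +4 (running total 26)
  bifurcation: matched, +2 (running total 28)
  ending: not matched, +0
Total score = 28
Threshold = 14; verdict = identification

28


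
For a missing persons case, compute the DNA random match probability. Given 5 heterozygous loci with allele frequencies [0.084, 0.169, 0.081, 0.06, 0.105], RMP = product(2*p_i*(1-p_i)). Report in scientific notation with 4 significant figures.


Computing RMP for 5 loci:
Locus 1: 2 * 0.084 * 0.916 = 0.153888
Locus 2: 2 * 0.169 * 0.831 = 0.280878
Locus 3: 2 * 0.081 * 0.919 = 0.148878
Locus 4: 2 * 0.06 * 0.94 = 0.1128
Locus 5: 2 * 0.105 * 0.895 = 0.18795
RMP = 1.364e-04

1.364e-04


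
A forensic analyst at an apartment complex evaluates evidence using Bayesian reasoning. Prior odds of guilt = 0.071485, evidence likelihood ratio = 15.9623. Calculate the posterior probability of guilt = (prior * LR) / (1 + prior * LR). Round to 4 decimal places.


Bayesian evidence evaluation:
Posterior odds = prior_odds * LR = 0.071485 * 15.9623 = 1.141065
Posterior probability = posterior_odds / (1 + posterior_odds)
= 1.141065 / (1 + 1.141065)
= 1.141065 / 2.141065
= 0.5329

0.5329


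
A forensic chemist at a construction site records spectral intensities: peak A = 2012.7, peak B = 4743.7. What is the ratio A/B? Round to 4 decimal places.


Spectral peak ratio:
Peak A = 2012.7 counts
Peak B = 4743.7 counts
Ratio = 2012.7 / 4743.7 = 0.4243

0.4243


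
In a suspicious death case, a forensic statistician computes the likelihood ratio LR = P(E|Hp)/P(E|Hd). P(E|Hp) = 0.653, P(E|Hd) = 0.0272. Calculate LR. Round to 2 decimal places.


Likelihood ratio calculation:
LR = P(E|Hp) / P(E|Hd)
LR = 0.653 / 0.0272
LR = 24.01

24.01


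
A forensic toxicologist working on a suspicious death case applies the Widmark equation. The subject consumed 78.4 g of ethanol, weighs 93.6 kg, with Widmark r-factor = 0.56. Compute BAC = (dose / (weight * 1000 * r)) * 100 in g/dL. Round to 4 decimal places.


Applying the Widmark formula:
BAC = (dose_g / (body_wt * 1000 * r)) * 100
Denominator = 93.6 * 1000 * 0.56 = 52416
BAC = (78.4 / 52416) * 100
BAC = 0.1496 g/dL

0.1496


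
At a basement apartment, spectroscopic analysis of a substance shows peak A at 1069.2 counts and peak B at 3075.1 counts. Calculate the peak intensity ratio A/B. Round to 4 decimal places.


Spectral peak ratio:
Peak A = 1069.2 counts
Peak B = 3075.1 counts
Ratio = 1069.2 / 3075.1 = 0.3477

0.3477


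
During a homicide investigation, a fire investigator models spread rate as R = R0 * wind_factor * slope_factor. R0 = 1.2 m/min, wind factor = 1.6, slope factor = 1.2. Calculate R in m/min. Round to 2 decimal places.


Fire spread rate calculation:
R = R0 * wind_factor * slope_factor
= 1.2 * 1.6 * 1.2
= 1.92 * 1.2
= 2.30 m/min

2.30


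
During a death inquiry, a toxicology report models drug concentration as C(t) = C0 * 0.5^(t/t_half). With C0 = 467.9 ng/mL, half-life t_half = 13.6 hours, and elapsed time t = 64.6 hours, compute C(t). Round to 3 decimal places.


Drug concentration decay:
Number of half-lives = t / t_half = 64.6 / 13.6 = 4.75
Decay factor = 0.5^4.75 = 0.03716272
C(t) = 467.9 * 0.03716272 = 17.388 ng/mL

17.388


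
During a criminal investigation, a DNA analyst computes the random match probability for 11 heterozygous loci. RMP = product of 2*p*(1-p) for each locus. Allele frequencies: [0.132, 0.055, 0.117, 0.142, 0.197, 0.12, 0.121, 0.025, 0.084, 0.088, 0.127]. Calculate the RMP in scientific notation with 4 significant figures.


Computing RMP for 11 loci:
Locus 1: 2 * 0.132 * 0.868 = 0.229152
Locus 2: 2 * 0.055 * 0.945 = 0.10395
Locus 3: 2 * 0.117 * 0.883 = 0.206622
Locus 4: 2 * 0.142 * 0.858 = 0.243672
Locus 5: 2 * 0.197 * 0.803 = 0.316382
Locus 6: 2 * 0.12 * 0.88 = 0.2112
Locus 7: 2 * 0.121 * 0.879 = 0.212718
Locus 8: 2 * 0.025 * 0.975 = 0.04875
Locus 9: 2 * 0.084 * 0.916 = 0.153888
Locus 10: 2 * 0.088 * 0.912 = 0.160512
Locus 11: 2 * 0.127 * 0.873 = 0.221742
RMP = 4.552e-09

4.552e-09


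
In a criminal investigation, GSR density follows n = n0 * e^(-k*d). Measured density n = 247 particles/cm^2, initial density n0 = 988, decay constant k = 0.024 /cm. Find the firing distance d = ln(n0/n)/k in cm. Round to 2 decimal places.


GSR distance calculation:
n0/n = 988 / 247 = 4
ln(n0/n) = 1.386294
d = 1.386294 / 0.024 = 57.76 cm

57.76


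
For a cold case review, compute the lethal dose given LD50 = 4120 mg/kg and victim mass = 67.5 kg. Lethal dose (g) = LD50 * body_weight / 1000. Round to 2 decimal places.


Lethal dose calculation:
Lethal dose = LD50 * body_weight / 1000
= 4120 * 67.5 / 1000
= 278100 / 1000
= 278.10 g

278.10


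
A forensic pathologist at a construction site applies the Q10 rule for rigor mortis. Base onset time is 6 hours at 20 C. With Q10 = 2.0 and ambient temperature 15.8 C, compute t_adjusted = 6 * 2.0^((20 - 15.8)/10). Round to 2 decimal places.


Rigor mortis time adjustment:
Exponent = (T_ref - T_actual) / 10 = (20 - 15.8) / 10 = 0.42
Q10 factor = 2.0^0.42 = 1.33793
t_adjusted = 6 * 1.33793 = 8.03 hours

8.03


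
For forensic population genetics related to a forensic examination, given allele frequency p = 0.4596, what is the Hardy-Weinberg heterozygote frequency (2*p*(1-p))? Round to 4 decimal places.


Hardy-Weinberg heterozygote frequency:
q = 1 - p = 1 - 0.4596 = 0.5404
2pq = 2 * 0.4596 * 0.5404 = 0.4967

0.4967


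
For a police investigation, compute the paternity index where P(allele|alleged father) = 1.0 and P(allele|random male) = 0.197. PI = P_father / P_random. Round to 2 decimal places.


Paternity Index calculation:
PI = P(allele|father) / P(allele|random)
PI = 1.0 / 0.197
PI = 5.08

5.08


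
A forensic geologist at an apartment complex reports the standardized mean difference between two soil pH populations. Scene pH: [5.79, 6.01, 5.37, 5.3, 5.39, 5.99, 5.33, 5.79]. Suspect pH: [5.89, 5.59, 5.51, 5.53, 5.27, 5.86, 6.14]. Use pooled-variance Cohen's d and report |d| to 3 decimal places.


Pooled-variance Cohen's d for soil pH comparison:
Scene mean = 44.97 / 8 = 5.62125
Suspect mean = 39.79 / 7 = 5.684286
Scene sample variance s_s^2 = 0.09267
Suspect sample variance s_c^2 = 0.085929
Pooled variance = ((n_s-1)*s_s^2 + (n_c-1)*s_c^2) / (n_s + n_c - 2) = 0.089558
Pooled SD = sqrt(0.089558) = 0.299262
Mean difference = -0.063036
|d| = |-0.063036| / 0.299262 = 0.211

0.211


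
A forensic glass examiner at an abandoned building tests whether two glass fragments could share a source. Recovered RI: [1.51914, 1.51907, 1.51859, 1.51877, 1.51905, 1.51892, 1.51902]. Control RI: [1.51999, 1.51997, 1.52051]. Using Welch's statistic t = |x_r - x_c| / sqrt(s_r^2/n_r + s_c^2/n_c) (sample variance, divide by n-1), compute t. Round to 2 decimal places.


Welch's t-criterion for glass RI comparison:
Recovered mean = sum / n_r = 10.63256 / 7 = 1.5189371
Control mean = sum / n_c = 4.56047 / 3 = 1.5201567
Recovered sample variance s_r^2 = 3.78571e-08
Control sample variance s_c^2 = 9.37333e-08
Welch SE (unpooled) = sqrt(s_r^2/n_r + s_c^2/n_c) = sqrt(5.40816e-09 + 3.12444e-08) = sqrt(3.66526e-08) = 0.000191449
|mean_r - mean_c| = 0.00121952
t = 0.00121952 / 0.000191449 = 6.37

6.37


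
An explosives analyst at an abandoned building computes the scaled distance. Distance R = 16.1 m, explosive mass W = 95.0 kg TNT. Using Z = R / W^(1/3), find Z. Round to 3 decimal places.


Scaled distance calculation:
W^(1/3) = 95.0^(1/3) = 4.562903
Z = R / W^(1/3) = 16.1 / 4.562903
Z = 3.528 m/kg^(1/3)

3.528


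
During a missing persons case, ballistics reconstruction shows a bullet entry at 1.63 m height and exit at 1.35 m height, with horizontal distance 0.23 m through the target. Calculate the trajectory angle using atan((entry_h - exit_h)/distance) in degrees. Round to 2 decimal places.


Bullet trajectory angle:
Height difference = 1.63 - 1.35 = 0.28 m
angle = atan(0.28 / 0.23)
angle = atan(1.217391)
angle = 50.60 degrees

50.60


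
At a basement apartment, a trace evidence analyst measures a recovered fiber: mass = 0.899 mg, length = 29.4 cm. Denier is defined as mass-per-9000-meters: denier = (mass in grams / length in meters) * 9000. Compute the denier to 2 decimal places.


Denier calculation:
Mass in grams = 0.899 mg / 1000 = 0.000899 g
Length in meters = 29.4 cm / 100 = 0.294 m
Linear density = mass / length = 0.000899 / 0.294 = 0.00305782 g/m
Denier = (g/m) * 9000 = 0.00305782 * 9000 = 27.52

27.52


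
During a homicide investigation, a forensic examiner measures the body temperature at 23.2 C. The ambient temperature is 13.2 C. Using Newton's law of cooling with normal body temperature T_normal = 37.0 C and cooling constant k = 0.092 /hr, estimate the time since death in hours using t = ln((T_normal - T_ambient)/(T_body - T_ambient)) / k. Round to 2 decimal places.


Using Newton's law of cooling:
t = ln((T_normal - T_ambient) / (T_body - T_ambient)) / k
T_normal - T_ambient = 23.8
T_body - T_ambient = 10.0
Ratio = 2.38
ln(ratio) = 0.8671
t = 0.8671 / 0.092 = 9.43 hours

9.43


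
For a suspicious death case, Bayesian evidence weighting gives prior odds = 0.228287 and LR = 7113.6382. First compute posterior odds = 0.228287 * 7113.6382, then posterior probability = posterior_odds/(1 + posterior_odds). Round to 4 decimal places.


Bayesian evidence evaluation:
Posterior odds = prior_odds * LR = 0.228287 * 7113.6382 = 1623.951
Posterior probability = posterior_odds / (1 + posterior_odds)
= 1623.951 / (1 + 1623.951)
= 1623.951 / 1624.951
= 0.9994

0.9994


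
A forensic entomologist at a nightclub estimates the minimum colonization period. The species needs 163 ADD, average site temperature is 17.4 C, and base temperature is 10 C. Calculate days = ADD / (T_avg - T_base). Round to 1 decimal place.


Insect development time:
Effective temperature = avg_temp - T_base = 17.4 - 10 = 7.4 C
Days = ADD / effective_temp = 163 / 7.4 = 22.0 days

22.0


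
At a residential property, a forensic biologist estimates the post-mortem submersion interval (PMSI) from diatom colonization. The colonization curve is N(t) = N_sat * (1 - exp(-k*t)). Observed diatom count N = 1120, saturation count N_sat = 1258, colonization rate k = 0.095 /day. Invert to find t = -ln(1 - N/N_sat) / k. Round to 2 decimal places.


PMSI from diatom colonization curve:
N / N_sat = 1120 / 1258 = 0.890302
1 - N/N_sat = 0.109698
ln(1 - N/N_sat) = -2.210024
t = -ln(1 - N/N_sat) / k = -(-2.210024) / 0.095 = 23.26 days

23.26


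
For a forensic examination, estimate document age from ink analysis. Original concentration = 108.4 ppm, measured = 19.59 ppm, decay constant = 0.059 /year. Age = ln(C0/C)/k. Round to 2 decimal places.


Document age estimation:
C0/C = 108.4 / 19.59 = 5.533435
ln(C0/C) = 1.710809
t = 1.710809 / 0.059 = 29.00 years

29.00


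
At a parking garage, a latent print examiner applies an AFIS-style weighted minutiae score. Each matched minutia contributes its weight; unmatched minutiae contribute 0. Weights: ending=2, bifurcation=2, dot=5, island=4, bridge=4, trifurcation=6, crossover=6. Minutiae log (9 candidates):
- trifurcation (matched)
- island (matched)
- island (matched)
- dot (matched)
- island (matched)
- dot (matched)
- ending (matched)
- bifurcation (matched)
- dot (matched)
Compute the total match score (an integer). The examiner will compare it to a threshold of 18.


Weighted minutiae match score:
  trifurcation: matched, +6 (running total 6)
  island: matched, +4 (running total 10)
  island: matched, +4 (running total 14)
  dot: matched, +5 (running total 19)
  island: matched, +4 (running total 23)
  dot: matched, +5 (running total 28)
  ending: matched, +2 (running total 30)
  bifurcation: matched, +2 (running total 32)
  dot: matched, +5 (running total 37)
Total score = 37
Threshold = 18; verdict = identification

37


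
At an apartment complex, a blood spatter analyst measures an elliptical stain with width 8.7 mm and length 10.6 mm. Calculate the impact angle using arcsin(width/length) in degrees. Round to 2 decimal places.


Blood spatter impact angle calculation:
width / length = 8.7 / 10.6 = 0.820755
angle = arcsin(0.820755)
angle = 55.16 degrees

55.16


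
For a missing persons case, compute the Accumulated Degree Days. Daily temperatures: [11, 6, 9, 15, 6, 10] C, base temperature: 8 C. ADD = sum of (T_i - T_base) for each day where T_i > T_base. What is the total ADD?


Computing ADD day by day:
Day 1: max(0, 11 - 8) = 3
Day 2: max(0, 6 - 8) = 0
Day 3: max(0, 9 - 8) = 1
Day 4: max(0, 15 - 8) = 7
Day 5: max(0, 6 - 8) = 0
Day 6: max(0, 10 - 8) = 2
Total ADD = 13

13


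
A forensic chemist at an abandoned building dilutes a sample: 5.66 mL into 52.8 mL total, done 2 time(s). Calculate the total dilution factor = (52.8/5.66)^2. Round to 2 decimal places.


Dilution factor calculation:
Single dilution = V_total / V_sample = 52.8 / 5.66 ≈ 9.328622
Number of dilutions = 2
Total DF = (52.8 / 5.66)^2 (full precision, rounded at the end) = 87.02

87.02


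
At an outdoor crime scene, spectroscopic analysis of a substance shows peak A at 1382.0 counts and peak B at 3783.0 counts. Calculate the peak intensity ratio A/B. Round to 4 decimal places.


Spectral peak ratio:
Peak A = 1382.0 counts
Peak B = 3783.0 counts
Ratio = 1382.0 / 3783.0 = 0.3653

0.3653


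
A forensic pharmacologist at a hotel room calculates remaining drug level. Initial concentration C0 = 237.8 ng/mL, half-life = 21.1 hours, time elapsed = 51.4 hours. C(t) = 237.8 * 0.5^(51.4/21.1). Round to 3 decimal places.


Drug concentration decay:
Number of half-lives = t / t_half = 51.4 / 21.1 = 2.436019
Decay factor = 0.5^2.436019 = 0.18479287
C(t) = 237.8 * 0.18479287 = 43.944 ng/mL

43.944


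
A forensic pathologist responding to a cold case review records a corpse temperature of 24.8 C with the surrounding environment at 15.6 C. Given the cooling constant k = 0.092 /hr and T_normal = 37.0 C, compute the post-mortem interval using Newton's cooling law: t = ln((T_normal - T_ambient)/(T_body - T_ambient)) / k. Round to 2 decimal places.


Using Newton's law of cooling:
t = ln((T_normal - T_ambient) / (T_body - T_ambient)) / k
T_normal - T_ambient = 21.4
T_body - T_ambient = 9.2
Ratio = 2.326087
ln(ratio) = 0.844187
t = 0.844187 / 0.092 = 9.18 hours

9.18


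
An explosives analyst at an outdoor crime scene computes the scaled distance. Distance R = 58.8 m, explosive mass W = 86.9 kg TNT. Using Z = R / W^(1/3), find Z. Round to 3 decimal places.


Scaled distance calculation:
W^(1/3) = 86.9^(1/3) = 4.429349
Z = R / W^(1/3) = 58.8 / 4.429349
Z = 13.275 m/kg^(1/3)

13.275


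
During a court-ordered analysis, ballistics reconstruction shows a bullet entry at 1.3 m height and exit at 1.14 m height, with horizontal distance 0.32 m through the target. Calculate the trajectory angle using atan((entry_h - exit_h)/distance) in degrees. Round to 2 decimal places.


Bullet trajectory angle:
Height difference = 1.3 - 1.14 = 0.16 m
angle = atan(0.16 / 0.32)
angle = atan(0.5)
angle = 26.57 degrees

26.57


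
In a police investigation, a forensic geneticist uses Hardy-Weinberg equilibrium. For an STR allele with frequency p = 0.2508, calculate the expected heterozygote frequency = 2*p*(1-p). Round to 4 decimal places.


Hardy-Weinberg heterozygote frequency:
q = 1 - p = 1 - 0.2508 = 0.7492
2pq = 2 * 0.2508 * 0.7492 = 0.3758

0.3758


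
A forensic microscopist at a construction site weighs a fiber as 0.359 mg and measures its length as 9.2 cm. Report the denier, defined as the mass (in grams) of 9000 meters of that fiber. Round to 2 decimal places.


Denier calculation:
Mass in grams = 0.359 mg / 1000 = 0.000359 g
Length in meters = 9.2 cm / 100 = 0.092 m
Linear density = mass / length = 0.000359 / 0.092 = 0.00390217 g/m
Denier = (g/m) * 9000 = 0.00390217 * 9000 = 35.12

35.12


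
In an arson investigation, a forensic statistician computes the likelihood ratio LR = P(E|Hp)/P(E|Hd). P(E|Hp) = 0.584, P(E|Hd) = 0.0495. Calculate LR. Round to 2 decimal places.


Likelihood ratio calculation:
LR = P(E|Hp) / P(E|Hd)
LR = 0.584 / 0.0495
LR = 11.80

11.80


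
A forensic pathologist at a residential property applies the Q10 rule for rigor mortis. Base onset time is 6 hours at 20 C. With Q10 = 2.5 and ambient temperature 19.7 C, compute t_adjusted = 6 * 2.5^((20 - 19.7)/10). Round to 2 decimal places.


Rigor mortis time adjustment:
Exponent = (T_ref - T_actual) / 10 = (20 - 19.7) / 10 = 0.03
Q10 factor = 2.5^0.03 = 1.02787
t_adjusted = 6 * 1.02787 = 6.17 hours

6.17


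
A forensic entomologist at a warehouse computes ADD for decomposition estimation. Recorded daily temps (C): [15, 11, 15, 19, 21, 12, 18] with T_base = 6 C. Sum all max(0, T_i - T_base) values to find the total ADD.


Computing ADD day by day:
Day 1: max(0, 15 - 6) = 9
Day 2: max(0, 11 - 6) = 5
Day 3: max(0, 15 - 6) = 9
Day 4: max(0, 19 - 6) = 13
Day 5: max(0, 21 - 6) = 15
Day 6: max(0, 12 - 6) = 6
Day 7: max(0, 18 - 6) = 12
Total ADD = 69

69


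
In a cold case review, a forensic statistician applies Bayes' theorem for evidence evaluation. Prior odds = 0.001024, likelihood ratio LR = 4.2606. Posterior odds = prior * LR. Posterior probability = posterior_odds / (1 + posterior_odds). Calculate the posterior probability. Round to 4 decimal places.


Bayesian evidence evaluation:
Posterior odds = prior_odds * LR = 0.001024 * 4.2606 = 0.004362854
Posterior probability = posterior_odds / (1 + posterior_odds)
= 0.004362854 / (1 + 0.004362854)
= 0.004362854 / 1.004362854
= 0.0043

0.0043


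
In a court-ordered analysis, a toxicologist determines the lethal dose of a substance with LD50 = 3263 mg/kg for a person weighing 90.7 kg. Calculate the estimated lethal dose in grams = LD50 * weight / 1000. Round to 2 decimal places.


Lethal dose calculation:
Lethal dose = LD50 * body_weight / 1000
= 3263 * 90.7 / 1000
= 295954.1 / 1000
= 295.95 g

295.95


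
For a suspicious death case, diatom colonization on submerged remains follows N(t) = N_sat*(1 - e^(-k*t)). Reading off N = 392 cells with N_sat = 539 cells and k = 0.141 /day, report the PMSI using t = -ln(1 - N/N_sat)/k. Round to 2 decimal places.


PMSI from diatom colonization curve:
N / N_sat = 392 / 539 = 0.727273
1 - N/N_sat = 0.272727
ln(1 - N/N_sat) = -1.299284
t = -ln(1 - N/N_sat) / k = -(-1.299284) / 0.141 = 9.21 days

9.21


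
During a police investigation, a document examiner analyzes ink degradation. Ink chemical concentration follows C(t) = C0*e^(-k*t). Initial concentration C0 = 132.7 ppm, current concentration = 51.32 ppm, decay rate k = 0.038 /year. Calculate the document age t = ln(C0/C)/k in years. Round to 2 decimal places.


Document age estimation:
C0/C = 132.7 / 51.32 = 2.585737
ln(C0/C) = 0.950011
t = 0.950011 / 0.038 = 25.00 years

25.00


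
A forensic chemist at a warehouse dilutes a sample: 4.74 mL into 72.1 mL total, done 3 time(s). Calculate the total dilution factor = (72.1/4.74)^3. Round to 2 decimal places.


Dilution factor calculation:
Single dilution = V_total / V_sample = 72.1 / 4.74 ≈ 15.21097
Number of dilutions = 3
Total DF = (72.1 / 4.74)^3 (full precision, rounded at the end) = 3519.42

3519.42


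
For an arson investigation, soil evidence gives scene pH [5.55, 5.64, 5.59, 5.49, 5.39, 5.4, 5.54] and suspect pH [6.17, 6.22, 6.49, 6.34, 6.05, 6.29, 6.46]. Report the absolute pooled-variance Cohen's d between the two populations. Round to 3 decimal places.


Pooled-variance Cohen's d for soil pH comparison:
Scene mean = 38.6 / 7 = 5.514286
Suspect mean = 44.02 / 7 = 6.288571
Scene sample variance s_s^2 = 0.008762
Suspect sample variance s_c^2 = 0.024714
Pooled variance = ((n_s-1)*s_s^2 + (n_c-1)*s_c^2) / (n_s + n_c - 2) = 0.016738
Pooled SD = sqrt(0.016738) = 0.129375
Mean difference = -0.774286
|d| = |-0.774286| / 0.129375 = 5.985

5.985


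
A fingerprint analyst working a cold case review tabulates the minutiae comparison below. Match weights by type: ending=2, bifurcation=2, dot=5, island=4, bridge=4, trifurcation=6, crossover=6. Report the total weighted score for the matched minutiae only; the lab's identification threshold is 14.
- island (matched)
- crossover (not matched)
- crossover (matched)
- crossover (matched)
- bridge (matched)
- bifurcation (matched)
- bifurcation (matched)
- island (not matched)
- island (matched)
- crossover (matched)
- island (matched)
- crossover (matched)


Weighted minutiae match score:
  island: matched, +4 (running total 4)
  crossover: not matched, +0
  crossover: matched, +6 (running total 10)
  crossover: matched, +6 (running total 16)
  bridge: matched, +4 (running total 20)
  bifurcation: matched, +2 (running total 22)
  bifurcation: matched, +2 (running total 24)
  island: not matched, +0
  island: matched, +4 (running total 28)
  crossover: matched, +6 (running total 34)
  island: matched, +4 (running total 38)
  crossover: matched, +6 (running total 44)
Total score = 44
Threshold = 14; verdict = identification

44


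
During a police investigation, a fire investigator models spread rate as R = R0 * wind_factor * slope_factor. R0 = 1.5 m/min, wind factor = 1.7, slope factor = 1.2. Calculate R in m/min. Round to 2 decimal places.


Fire spread rate calculation:
R = R0 * wind_factor * slope_factor
= 1.5 * 1.7 * 1.2
= 2.55 * 1.2
= 3.06 m/min

3.06


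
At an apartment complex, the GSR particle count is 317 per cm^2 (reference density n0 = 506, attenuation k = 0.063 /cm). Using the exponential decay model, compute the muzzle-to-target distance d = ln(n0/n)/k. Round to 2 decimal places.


GSR distance calculation:
n0/n = 506 / 317 = 1.596215
ln(n0/n) = 0.467635
d = 0.467635 / 0.063 = 7.42 cm

7.42


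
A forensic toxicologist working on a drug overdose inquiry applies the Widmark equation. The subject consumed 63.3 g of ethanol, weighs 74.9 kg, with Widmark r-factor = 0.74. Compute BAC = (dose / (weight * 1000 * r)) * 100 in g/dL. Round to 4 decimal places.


Applying the Widmark formula:
BAC = (dose_g / (body_wt * 1000 * r)) * 100
Denominator = 74.9 * 1000 * 0.74 = 55426
BAC = (63.3 / 55426) * 100
BAC = 0.1142 g/dL

0.1142


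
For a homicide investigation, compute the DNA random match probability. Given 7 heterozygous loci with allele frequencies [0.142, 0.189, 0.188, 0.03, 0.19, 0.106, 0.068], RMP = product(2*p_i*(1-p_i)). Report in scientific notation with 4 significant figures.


Computing RMP for 7 loci:
Locus 1: 2 * 0.142 * 0.858 = 0.243672
Locus 2: 2 * 0.189 * 0.811 = 0.306558
Locus 3: 2 * 0.188 * 0.812 = 0.305312
Locus 4: 2 * 0.03 * 0.97 = 0.0582
Locus 5: 2 * 0.19 * 0.81 = 0.3078
Locus 6: 2 * 0.106 * 0.894 = 0.189528
Locus 7: 2 * 0.068 * 0.932 = 0.126752
RMP = 9.815e-06

9.815e-06


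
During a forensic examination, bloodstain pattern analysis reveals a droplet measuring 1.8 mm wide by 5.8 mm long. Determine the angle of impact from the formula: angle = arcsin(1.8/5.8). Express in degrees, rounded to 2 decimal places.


Blood spatter impact angle calculation:
width / length = 1.8 / 5.8 = 0.310345
angle = arcsin(0.310345)
angle = 18.08 degrees

18.08


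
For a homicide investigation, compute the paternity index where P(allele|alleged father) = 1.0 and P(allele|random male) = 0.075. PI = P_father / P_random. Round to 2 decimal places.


Paternity Index calculation:
PI = P(allele|father) / P(allele|random)
PI = 1.0 / 0.075
PI = 13.33

13.33


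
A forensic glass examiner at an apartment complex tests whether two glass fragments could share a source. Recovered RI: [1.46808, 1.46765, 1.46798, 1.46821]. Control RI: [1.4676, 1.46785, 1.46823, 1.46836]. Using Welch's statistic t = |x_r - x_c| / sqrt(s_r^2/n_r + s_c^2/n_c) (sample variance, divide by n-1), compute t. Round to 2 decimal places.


Welch's t-criterion for glass RI comparison:
Recovered mean = sum / n_r = 5.87192 / 4 = 1.46798
Control mean = sum / n_c = 5.87204 / 4 = 1.46801
Recovered sample variance s_r^2 = 5.72667e-08
Control sample variance s_c^2 = 1.21533e-07
Welch SE (unpooled) = sqrt(s_r^2/n_r + s_c^2/n_c) = sqrt(1.43167e-08 + 3.03833e-08) = sqrt(4.47e-08) = 0.000211424
|mean_r - mean_c| = 3e-05
t = 3e-05 / 0.000211424 = 0.14

0.14


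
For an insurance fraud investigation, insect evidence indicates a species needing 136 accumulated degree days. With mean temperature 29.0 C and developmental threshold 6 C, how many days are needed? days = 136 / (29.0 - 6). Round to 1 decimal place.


Insect development time:
Effective temperature = avg_temp - T_base = 29.0 - 6 = 23.0 C
Days = ADD / effective_temp = 136 / 23.0 = 5.9 days

5.9


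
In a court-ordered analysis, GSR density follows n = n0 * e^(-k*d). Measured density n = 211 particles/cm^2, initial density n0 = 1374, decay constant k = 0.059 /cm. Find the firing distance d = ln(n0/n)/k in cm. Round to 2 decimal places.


GSR distance calculation:
n0/n = 1374 / 211 = 6.511848
ln(n0/n) = 1.873623
d = 1.873623 / 0.059 = 31.76 cm

31.76


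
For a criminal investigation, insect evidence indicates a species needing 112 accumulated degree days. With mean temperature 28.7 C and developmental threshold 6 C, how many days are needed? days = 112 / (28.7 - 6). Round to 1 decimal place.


Insect development time:
Effective temperature = avg_temp - T_base = 28.7 - 6 = 22.7 C
Days = ADD / effective_temp = 112 / 22.7 = 4.9 days

4.9


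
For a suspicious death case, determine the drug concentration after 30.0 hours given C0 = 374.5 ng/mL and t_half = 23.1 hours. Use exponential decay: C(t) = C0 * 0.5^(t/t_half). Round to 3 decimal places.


Drug concentration decay:
Number of half-lives = t / t_half = 30.0 / 23.1 = 1.298701
Decay factor = 0.5^1.298701 = 0.40649204
C(t) = 374.5 * 0.40649204 = 152.231 ng/mL

152.231


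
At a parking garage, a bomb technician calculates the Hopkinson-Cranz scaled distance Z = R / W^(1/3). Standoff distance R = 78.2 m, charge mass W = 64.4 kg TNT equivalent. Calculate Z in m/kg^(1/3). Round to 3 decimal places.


Scaled distance calculation:
W^(1/3) = 64.4^(1/3) = 4.008316
Z = R / W^(1/3) = 78.2 / 4.008316
Z = 19.509 m/kg^(1/3)

19.509


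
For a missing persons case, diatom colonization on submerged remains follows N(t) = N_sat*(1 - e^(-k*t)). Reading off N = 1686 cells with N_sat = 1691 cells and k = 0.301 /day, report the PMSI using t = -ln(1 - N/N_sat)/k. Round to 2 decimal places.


PMSI from diatom colonization curve:
N / N_sat = 1686 / 1691 = 0.997043
1 - N/N_sat = 0.002957
ln(1 - N/N_sat) = -5.82358
t = -ln(1 - N/N_sat) / k = -(-5.82358) / 0.301 = 19.35 days

19.35


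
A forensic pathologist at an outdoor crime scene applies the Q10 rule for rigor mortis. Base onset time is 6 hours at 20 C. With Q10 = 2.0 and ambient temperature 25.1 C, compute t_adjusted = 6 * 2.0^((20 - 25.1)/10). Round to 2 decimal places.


Rigor mortis time adjustment:
Exponent = (T_ref - T_actual) / 10 = (20 - 25.1) / 10 = -0.51
Q10 factor = 2.0^-0.51 = 0.70222
t_adjusted = 6 * 0.70222 = 4.21 hours

4.21


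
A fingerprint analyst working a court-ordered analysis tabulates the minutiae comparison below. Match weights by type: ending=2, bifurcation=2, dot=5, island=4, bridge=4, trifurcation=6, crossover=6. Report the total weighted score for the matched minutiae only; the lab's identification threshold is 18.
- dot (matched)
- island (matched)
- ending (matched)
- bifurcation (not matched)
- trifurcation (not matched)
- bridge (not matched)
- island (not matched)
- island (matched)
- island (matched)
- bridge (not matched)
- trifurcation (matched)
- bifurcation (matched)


Weighted minutiae match score:
  dot: matched, +5 (running total 5)
  island: matched, +4 (running total 9)
  ending: matched, +2 (running total 11)
  bifurcation: not matched, +0
  trifurcation: not matched, +0
  bridge: not matched, +0
  island: not matched, +0
  island: matched, +4 (running total 15)
  island: matched, +4 (running total 19)
  bridge: not matched, +0
  trifurcation: matched, +6 (running total 25)
  bifurcation: matched, +2 (running total 27)
Total score = 27
Threshold = 18; verdict = identification

27


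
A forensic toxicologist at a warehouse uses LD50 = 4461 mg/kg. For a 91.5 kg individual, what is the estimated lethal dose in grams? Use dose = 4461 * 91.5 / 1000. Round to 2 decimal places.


Lethal dose calculation:
Lethal dose = LD50 * body_weight / 1000
= 4461 * 91.5 / 1000
= 408181.5 / 1000
= 408.18 g

408.18


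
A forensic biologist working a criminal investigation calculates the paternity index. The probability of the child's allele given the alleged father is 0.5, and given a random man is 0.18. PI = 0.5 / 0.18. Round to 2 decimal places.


Paternity Index calculation:
PI = P(allele|father) / P(allele|random)
PI = 0.5 / 0.18
PI = 2.78

2.78


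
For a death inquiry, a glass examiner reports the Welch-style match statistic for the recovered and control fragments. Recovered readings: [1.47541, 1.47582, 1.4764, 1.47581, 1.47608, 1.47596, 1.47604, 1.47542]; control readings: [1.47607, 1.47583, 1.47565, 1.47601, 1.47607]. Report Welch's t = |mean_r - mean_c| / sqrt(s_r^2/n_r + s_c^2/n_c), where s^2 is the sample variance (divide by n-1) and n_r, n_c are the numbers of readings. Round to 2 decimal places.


Welch's t-criterion for glass RI comparison:
Recovered mean = sum / n_r = 11.80694 / 8 = 1.4758675
Control mean = sum / n_c = 7.37963 / 5 = 1.475926
Recovered sample variance s_r^2 = 1.11736e-07
Control sample variance s_c^2 = 3.348e-08
Welch SE (unpooled) = sqrt(s_r^2/n_r + s_c^2/n_c) = sqrt(1.3967e-08 + 6.696e-09) = sqrt(2.0663e-08) = 0.000143746
|mean_r - mean_c| = 5.85e-05
t = 5.85e-05 / 0.000143746 = 0.41

0.41


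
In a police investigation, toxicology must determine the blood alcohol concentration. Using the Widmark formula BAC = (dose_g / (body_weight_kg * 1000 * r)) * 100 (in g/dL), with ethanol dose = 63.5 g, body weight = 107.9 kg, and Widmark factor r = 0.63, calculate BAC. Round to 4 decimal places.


Applying the Widmark formula:
BAC = (dose_g / (body_wt * 1000 * r)) * 100
Denominator = 107.9 * 1000 * 0.63 = 67977
BAC = (63.5 / 67977) * 100
BAC = 0.0934 g/dL

0.0934


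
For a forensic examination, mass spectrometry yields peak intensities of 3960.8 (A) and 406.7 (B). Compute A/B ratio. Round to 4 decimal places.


Spectral peak ratio:
Peak A = 3960.8 counts
Peak B = 406.7 counts
Ratio = 3960.8 / 406.7 = 9.7389

9.7389


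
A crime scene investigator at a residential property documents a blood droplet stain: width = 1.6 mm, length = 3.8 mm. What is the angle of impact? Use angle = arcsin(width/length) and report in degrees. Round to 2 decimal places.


Blood spatter impact angle calculation:
width / length = 1.6 / 3.8 = 0.421053
angle = arcsin(0.421053)
angle = 24.90 degrees

24.90
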